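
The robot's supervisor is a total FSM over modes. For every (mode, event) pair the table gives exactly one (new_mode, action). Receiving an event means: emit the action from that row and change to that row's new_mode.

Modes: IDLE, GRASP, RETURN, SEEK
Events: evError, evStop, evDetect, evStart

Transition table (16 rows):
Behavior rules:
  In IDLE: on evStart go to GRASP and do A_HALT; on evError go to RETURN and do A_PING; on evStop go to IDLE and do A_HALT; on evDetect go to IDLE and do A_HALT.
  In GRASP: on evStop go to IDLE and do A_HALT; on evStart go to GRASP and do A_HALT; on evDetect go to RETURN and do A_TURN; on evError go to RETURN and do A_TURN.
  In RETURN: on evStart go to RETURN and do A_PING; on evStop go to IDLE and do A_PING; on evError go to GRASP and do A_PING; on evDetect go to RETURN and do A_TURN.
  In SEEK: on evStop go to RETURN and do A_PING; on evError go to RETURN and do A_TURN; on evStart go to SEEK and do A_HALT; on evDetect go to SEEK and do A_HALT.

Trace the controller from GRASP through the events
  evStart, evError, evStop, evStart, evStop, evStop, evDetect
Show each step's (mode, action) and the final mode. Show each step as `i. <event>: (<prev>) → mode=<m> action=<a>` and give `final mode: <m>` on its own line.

1. evStart: (GRASP) → mode=GRASP action=A_HALT
2. evError: (GRASP) → mode=RETURN action=A_TURN
3. evStop: (RETURN) → mode=IDLE action=A_PING
4. evStart: (IDLE) → mode=GRASP action=A_HALT
5. evStop: (GRASP) → mode=IDLE action=A_HALT
6. evStop: (IDLE) → mode=IDLE action=A_HALT
7. evDetect: (IDLE) → mode=IDLE action=A_HALT

final mode: IDLE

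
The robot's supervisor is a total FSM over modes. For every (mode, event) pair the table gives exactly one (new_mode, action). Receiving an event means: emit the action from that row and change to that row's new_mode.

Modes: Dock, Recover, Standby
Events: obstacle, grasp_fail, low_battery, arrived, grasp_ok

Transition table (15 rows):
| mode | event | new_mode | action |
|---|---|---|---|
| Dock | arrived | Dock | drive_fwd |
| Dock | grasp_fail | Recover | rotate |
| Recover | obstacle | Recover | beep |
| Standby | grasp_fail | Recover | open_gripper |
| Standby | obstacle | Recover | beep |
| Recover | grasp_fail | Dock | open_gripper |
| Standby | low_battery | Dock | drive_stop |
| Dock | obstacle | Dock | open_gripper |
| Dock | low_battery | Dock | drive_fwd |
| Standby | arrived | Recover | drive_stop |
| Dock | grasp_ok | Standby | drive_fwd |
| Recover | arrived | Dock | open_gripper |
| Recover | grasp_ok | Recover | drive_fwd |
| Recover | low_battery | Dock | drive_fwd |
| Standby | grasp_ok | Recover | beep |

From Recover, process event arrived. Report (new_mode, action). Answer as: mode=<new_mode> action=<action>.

mode=Dock action=open_gripper

current mode = Recover; filter table to that mode:
  (Recover, obstacle) → (Recover, beep)
  (Recover, grasp_fail) → (Dock, open_gripper)
  (Recover, arrived) → (Dock, open_gripper)  ← event matches
  (Recover, grasp_ok) → (Recover, drive_fwd)
  (Recover, low_battery) → (Dock, drive_fwd)
event = arrived selects (Dock, open_gripper)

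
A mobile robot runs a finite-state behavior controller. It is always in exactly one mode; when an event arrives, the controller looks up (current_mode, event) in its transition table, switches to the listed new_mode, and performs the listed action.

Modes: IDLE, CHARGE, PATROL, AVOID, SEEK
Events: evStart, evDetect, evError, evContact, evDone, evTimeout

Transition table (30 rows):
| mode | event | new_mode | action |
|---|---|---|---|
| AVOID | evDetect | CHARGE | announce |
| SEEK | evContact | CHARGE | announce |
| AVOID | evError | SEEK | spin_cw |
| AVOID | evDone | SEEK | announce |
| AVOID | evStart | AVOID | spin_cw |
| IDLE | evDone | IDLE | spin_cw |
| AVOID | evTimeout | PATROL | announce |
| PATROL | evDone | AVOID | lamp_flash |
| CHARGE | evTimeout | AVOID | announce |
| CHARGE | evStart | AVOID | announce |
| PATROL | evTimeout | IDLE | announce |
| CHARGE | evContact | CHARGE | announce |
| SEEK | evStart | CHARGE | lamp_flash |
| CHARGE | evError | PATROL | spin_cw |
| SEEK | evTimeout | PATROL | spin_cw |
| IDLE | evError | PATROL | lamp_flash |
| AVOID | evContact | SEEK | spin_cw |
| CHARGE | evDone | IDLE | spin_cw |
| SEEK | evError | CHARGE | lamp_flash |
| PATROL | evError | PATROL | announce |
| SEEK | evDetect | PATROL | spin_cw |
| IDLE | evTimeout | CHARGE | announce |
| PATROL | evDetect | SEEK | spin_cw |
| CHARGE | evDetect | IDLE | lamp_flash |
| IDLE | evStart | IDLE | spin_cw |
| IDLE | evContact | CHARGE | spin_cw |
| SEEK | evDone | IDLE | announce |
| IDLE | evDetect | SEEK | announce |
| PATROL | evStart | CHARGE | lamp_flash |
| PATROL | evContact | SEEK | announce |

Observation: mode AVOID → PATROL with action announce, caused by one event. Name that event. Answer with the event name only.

try evStart: (AVOID, evStart) → (AVOID, spin_cw)
try evDetect: (AVOID, evDetect) → (CHARGE, announce)
try evError: (AVOID, evError) → (SEEK, spin_cw)
try evContact: (AVOID, evContact) → (SEEK, spin_cw)
try evDone: (AVOID, evDone) → (SEEK, announce)
try evTimeout: (AVOID, evTimeout) → (PATROL, announce)  ← matches

evTimeout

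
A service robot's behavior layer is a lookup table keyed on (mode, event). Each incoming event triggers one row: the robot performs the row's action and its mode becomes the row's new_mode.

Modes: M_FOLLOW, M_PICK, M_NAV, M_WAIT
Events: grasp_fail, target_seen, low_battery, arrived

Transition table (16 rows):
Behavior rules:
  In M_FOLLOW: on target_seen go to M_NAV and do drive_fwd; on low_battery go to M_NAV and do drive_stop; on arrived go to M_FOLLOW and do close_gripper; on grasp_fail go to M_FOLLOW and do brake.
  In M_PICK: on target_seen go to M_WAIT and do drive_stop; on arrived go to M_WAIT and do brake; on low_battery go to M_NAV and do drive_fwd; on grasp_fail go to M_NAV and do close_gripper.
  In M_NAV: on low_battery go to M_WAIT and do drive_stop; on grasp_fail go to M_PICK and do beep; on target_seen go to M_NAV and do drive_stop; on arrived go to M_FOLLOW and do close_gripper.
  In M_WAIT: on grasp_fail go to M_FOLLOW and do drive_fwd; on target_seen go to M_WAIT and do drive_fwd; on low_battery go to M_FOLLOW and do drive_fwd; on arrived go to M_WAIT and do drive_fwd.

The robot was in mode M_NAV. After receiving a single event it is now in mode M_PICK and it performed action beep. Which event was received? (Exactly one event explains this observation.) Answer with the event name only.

grasp_fail

try grasp_fail: (M_NAV, grasp_fail) → (M_PICK, beep)  ← matches
try target_seen: (M_NAV, target_seen) → (M_NAV, drive_stop)
try low_battery: (M_NAV, low_battery) → (M_WAIT, drive_stop)
try arrived: (M_NAV, arrived) → (M_FOLLOW, close_gripper)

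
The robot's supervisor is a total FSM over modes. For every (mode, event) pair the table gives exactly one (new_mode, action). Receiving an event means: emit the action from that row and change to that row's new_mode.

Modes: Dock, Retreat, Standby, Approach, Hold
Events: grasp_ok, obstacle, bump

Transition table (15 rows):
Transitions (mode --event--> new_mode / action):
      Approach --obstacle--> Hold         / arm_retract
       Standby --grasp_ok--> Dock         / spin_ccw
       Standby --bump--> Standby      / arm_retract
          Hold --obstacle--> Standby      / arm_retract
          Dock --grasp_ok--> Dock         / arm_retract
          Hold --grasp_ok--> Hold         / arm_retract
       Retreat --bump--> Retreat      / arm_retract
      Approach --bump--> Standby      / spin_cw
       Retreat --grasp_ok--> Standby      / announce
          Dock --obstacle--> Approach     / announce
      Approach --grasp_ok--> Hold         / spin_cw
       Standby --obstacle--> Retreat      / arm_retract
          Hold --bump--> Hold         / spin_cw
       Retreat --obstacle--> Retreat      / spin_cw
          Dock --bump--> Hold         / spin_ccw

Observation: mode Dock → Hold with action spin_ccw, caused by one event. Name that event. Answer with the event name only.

try grasp_ok: (Dock, grasp_ok) → (Dock, arm_retract)
try obstacle: (Dock, obstacle) → (Approach, announce)
try bump: (Dock, bump) → (Hold, spin_ccw)  ← matches

bump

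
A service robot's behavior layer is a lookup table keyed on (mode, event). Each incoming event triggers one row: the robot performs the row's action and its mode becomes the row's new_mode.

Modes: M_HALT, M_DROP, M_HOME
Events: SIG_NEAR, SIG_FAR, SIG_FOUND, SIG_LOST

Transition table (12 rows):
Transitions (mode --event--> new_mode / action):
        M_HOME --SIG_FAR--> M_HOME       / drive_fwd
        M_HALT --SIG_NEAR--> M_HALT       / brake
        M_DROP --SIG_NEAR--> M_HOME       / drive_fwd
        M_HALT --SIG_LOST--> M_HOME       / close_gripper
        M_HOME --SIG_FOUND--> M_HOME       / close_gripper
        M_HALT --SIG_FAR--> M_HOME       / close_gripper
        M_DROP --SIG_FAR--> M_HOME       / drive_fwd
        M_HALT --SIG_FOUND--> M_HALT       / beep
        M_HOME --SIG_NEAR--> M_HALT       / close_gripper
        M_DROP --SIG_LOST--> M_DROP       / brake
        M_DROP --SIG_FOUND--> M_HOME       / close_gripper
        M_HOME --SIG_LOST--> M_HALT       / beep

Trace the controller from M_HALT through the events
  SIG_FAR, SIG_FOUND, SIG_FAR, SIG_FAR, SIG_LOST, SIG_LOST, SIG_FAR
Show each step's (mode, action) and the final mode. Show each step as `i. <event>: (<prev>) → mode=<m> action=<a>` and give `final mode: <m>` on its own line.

1. SIG_FAR: (M_HALT) → mode=M_HOME action=close_gripper
2. SIG_FOUND: (M_HOME) → mode=M_HOME action=close_gripper
3. SIG_FAR: (M_HOME) → mode=M_HOME action=drive_fwd
4. SIG_FAR: (M_HOME) → mode=M_HOME action=drive_fwd
5. SIG_LOST: (M_HOME) → mode=M_HALT action=beep
6. SIG_LOST: (M_HALT) → mode=M_HOME action=close_gripper
7. SIG_FAR: (M_HOME) → mode=M_HOME action=drive_fwd

final mode: M_HOME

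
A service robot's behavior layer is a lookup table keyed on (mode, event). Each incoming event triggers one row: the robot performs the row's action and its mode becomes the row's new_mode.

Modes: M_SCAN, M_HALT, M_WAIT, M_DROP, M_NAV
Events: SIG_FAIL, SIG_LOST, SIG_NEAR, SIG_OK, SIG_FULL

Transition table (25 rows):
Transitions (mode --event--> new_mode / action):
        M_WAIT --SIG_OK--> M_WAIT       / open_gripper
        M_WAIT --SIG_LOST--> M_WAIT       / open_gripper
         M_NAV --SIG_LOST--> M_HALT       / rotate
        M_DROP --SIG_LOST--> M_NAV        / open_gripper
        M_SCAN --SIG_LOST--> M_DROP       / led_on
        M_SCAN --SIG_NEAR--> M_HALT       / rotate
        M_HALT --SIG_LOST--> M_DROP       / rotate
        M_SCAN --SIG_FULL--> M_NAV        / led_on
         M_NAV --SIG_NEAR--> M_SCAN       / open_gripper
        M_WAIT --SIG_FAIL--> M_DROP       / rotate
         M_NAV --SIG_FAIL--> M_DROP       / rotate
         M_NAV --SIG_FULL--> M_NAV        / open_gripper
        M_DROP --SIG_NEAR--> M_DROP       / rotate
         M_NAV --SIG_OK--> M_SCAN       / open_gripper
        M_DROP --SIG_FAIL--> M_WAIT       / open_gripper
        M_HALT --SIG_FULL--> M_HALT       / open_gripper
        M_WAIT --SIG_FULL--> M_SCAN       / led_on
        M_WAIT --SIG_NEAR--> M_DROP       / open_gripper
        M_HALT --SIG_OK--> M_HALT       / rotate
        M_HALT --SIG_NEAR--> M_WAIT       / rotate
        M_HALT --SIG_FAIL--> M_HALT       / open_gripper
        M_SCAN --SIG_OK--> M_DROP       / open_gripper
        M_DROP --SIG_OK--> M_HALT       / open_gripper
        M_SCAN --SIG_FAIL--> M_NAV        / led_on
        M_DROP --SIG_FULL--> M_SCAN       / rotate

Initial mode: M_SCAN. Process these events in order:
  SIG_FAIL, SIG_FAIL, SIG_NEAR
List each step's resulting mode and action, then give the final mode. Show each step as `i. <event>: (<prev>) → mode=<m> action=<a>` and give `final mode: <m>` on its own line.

final mode: M_DROP

1. SIG_FAIL: (M_SCAN) → mode=M_NAV action=led_on
2. SIG_FAIL: (M_NAV) → mode=M_DROP action=rotate
3. SIG_NEAR: (M_DROP) → mode=M_DROP action=rotate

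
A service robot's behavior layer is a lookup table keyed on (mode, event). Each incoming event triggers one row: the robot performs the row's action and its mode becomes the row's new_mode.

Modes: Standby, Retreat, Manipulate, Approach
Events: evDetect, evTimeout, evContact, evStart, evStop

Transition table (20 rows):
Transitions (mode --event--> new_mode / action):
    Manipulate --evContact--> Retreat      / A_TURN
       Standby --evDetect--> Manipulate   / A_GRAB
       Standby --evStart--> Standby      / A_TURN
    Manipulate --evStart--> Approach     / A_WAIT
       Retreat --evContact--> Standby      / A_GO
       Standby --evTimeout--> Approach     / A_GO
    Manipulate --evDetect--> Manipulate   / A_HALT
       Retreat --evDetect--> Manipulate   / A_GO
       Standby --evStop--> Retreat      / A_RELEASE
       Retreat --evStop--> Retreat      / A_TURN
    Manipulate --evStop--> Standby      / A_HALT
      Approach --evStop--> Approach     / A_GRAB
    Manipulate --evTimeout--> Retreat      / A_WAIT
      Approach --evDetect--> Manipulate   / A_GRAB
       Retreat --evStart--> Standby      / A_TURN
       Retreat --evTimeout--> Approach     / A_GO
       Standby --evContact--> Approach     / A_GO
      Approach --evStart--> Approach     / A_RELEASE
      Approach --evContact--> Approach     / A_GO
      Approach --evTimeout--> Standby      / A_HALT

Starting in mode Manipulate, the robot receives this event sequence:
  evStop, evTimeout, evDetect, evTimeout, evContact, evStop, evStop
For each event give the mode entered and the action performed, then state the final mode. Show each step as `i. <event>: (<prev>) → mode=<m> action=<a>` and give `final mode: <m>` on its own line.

final mode: Retreat

1. evStop: (Manipulate) → mode=Standby action=A_HALT
2. evTimeout: (Standby) → mode=Approach action=A_GO
3. evDetect: (Approach) → mode=Manipulate action=A_GRAB
4. evTimeout: (Manipulate) → mode=Retreat action=A_WAIT
5. evContact: (Retreat) → mode=Standby action=A_GO
6. evStop: (Standby) → mode=Retreat action=A_RELEASE
7. evStop: (Retreat) → mode=Retreat action=A_TURN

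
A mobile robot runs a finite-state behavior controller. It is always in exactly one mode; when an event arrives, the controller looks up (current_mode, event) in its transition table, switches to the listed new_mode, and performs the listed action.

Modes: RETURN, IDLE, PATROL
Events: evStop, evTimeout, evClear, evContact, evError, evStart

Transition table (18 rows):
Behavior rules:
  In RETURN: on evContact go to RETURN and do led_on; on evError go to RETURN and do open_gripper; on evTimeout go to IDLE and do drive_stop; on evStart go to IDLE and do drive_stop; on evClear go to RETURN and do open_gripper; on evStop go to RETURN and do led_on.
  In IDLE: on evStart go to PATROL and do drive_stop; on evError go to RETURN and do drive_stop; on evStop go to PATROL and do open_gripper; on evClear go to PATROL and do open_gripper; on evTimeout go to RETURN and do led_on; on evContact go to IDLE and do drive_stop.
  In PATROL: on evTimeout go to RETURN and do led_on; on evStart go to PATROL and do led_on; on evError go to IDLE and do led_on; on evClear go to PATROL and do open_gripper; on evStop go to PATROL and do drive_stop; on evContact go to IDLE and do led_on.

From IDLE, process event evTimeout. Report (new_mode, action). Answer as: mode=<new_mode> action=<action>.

mode=RETURN action=led_on

current mode = IDLE; filter table to that mode:
  (IDLE, evStart) → (PATROL, drive_stop)
  (IDLE, evError) → (RETURN, drive_stop)
  (IDLE, evStop) → (PATROL, open_gripper)
  (IDLE, evClear) → (PATROL, open_gripper)
  (IDLE, evTimeout) → (RETURN, led_on)  ← event matches
  (IDLE, evContact) → (IDLE, drive_stop)
event = evTimeout selects (RETURN, led_on)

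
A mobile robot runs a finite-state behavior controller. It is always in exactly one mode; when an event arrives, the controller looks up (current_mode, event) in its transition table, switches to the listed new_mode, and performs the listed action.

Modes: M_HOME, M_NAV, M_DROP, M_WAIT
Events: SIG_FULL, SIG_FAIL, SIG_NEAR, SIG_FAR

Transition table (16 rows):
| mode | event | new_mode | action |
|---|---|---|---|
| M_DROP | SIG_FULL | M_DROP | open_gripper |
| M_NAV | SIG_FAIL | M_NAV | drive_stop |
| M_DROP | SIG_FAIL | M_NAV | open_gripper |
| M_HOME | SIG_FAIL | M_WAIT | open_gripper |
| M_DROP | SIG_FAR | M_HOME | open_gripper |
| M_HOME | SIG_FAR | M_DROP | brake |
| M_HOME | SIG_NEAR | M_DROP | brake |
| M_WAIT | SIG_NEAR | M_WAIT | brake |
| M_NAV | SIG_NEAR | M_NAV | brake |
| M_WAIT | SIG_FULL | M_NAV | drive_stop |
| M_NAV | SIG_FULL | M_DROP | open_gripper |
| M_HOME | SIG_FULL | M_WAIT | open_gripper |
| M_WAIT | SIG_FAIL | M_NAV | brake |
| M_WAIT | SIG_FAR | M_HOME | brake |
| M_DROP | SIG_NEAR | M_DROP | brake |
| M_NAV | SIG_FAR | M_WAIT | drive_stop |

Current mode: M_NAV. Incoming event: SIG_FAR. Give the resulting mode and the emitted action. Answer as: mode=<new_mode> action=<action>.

current mode = M_NAV; filter table to that mode:
  (M_NAV, SIG_FAIL) → (M_NAV, drive_stop)
  (M_NAV, SIG_NEAR) → (M_NAV, brake)
  (M_NAV, SIG_FULL) → (M_DROP, open_gripper)
  (M_NAV, SIG_FAR) → (M_WAIT, drive_stop)  ← event matches
event = SIG_FAR selects (M_WAIT, drive_stop)

mode=M_WAIT action=drive_stop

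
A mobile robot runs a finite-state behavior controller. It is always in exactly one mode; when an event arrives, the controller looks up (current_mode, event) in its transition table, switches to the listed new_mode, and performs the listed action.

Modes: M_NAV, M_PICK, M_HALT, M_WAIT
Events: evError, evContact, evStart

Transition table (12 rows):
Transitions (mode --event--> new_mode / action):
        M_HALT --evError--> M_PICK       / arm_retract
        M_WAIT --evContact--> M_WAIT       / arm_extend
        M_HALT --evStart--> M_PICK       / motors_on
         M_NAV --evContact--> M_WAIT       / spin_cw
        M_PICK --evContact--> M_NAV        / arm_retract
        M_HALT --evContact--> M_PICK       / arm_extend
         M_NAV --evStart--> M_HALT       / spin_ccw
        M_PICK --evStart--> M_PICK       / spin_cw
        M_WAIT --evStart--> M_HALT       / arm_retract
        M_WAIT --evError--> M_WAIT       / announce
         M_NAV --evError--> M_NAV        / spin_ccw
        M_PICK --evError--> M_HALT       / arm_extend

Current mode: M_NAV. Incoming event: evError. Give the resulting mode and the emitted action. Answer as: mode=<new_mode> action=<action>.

current mode = M_NAV; filter table to that mode:
  (M_NAV, evContact) → (M_WAIT, spin_cw)
  (M_NAV, evStart) → (M_HALT, spin_ccw)
  (M_NAV, evError) → (M_NAV, spin_ccw)  ← event matches
event = evError selects (M_NAV, spin_ccw)

mode=M_NAV action=spin_ccw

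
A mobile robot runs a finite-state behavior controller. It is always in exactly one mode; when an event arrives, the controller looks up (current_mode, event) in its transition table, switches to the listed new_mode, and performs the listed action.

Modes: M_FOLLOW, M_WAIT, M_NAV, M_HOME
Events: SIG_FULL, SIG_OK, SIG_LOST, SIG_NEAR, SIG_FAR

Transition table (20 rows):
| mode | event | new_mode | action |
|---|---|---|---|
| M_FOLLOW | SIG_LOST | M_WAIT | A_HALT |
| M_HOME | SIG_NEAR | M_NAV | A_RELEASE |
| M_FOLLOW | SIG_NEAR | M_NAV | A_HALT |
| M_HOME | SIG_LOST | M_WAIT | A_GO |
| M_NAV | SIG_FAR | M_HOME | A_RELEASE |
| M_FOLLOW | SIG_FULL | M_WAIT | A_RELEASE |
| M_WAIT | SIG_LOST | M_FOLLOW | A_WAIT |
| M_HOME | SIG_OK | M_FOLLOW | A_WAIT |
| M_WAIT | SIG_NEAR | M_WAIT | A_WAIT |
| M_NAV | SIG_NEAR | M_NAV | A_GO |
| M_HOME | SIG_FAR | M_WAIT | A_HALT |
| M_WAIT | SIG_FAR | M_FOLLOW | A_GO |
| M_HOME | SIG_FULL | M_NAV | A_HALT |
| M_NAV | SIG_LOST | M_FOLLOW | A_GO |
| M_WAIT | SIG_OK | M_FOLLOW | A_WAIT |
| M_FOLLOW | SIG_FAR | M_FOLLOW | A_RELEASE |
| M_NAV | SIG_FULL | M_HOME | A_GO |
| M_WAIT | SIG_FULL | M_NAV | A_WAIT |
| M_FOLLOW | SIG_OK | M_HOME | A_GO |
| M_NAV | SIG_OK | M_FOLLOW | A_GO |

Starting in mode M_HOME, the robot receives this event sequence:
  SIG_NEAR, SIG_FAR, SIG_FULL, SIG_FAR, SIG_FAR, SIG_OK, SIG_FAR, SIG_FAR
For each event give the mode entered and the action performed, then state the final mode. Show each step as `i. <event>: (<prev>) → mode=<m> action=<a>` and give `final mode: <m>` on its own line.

1. SIG_NEAR: (M_HOME) → mode=M_NAV action=A_RELEASE
2. SIG_FAR: (M_NAV) → mode=M_HOME action=A_RELEASE
3. SIG_FULL: (M_HOME) → mode=M_NAV action=A_HALT
4. SIG_FAR: (M_NAV) → mode=M_HOME action=A_RELEASE
5. SIG_FAR: (M_HOME) → mode=M_WAIT action=A_HALT
6. SIG_OK: (M_WAIT) → mode=M_FOLLOW action=A_WAIT
7. SIG_FAR: (M_FOLLOW) → mode=M_FOLLOW action=A_RELEASE
8. SIG_FAR: (M_FOLLOW) → mode=M_FOLLOW action=A_RELEASE

final mode: M_FOLLOW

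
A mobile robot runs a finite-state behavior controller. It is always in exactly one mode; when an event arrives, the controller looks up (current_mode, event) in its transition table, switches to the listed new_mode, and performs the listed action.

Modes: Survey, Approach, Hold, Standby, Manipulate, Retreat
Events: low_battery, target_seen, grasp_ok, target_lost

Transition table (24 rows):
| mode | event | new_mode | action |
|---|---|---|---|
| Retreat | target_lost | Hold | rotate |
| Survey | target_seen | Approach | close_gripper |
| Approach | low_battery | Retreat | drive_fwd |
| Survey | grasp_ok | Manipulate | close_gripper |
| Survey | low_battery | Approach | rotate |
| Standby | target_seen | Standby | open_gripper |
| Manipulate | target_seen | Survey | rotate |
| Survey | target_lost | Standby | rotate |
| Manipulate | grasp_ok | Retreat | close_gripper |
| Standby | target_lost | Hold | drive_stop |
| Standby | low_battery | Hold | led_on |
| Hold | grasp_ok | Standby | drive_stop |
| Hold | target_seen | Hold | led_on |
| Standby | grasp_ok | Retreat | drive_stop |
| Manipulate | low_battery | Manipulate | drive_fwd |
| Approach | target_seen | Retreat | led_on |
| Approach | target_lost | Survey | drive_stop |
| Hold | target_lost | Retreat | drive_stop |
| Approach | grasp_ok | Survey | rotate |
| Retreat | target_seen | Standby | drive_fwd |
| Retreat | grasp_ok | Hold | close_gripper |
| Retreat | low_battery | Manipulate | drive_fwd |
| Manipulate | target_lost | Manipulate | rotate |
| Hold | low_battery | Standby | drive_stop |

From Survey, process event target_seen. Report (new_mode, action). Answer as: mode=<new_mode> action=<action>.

mode=Approach action=close_gripper

current mode = Survey; filter table to that mode:
  (Survey, target_seen) → (Approach, close_gripper)  ← event matches
  (Survey, grasp_ok) → (Manipulate, close_gripper)
  (Survey, low_battery) → (Approach, rotate)
  (Survey, target_lost) → (Standby, rotate)
event = target_seen selects (Approach, close_gripper)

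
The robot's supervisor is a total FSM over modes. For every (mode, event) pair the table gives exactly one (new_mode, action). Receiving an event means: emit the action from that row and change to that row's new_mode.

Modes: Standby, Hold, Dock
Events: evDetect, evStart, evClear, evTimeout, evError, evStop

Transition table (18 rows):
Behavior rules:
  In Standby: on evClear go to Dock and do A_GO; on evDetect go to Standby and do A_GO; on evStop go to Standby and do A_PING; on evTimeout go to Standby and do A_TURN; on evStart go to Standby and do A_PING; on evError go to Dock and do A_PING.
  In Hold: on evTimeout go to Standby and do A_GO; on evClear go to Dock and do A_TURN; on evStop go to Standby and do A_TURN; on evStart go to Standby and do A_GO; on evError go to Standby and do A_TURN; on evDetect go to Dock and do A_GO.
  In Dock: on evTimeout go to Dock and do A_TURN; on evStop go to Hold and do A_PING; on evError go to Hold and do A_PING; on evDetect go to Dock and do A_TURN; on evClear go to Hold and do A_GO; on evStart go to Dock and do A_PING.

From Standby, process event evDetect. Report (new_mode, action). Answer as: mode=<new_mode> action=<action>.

mode=Standby action=A_GO

current mode = Standby; filter table to that mode:
  (Standby, evClear) → (Dock, A_GO)
  (Standby, evDetect) → (Standby, A_GO)  ← event matches
  (Standby, evStop) → (Standby, A_PING)
  (Standby, evTimeout) → (Standby, A_TURN)
  (Standby, evStart) → (Standby, A_PING)
  (Standby, evError) → (Dock, A_PING)
event = evDetect selects (Standby, A_GO)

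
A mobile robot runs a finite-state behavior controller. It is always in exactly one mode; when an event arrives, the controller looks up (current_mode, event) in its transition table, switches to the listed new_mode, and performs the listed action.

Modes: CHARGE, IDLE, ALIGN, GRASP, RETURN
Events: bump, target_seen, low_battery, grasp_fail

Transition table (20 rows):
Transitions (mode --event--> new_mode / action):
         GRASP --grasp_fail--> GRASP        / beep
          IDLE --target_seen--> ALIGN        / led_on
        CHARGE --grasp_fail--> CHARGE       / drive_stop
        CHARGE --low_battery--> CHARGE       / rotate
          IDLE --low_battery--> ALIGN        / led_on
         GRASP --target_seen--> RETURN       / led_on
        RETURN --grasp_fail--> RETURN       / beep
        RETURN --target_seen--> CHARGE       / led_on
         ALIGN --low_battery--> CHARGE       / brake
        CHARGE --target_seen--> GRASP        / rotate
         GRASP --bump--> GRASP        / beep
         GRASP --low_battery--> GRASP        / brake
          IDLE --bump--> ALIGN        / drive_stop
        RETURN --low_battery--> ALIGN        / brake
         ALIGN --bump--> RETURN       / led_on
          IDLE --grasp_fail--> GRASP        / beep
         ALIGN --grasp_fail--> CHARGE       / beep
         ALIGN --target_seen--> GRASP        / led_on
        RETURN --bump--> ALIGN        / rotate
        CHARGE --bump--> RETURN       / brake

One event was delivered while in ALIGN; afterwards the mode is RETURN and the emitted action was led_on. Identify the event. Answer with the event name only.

bump

try bump: (ALIGN, bump) → (RETURN, led_on)  ← matches
try target_seen: (ALIGN, target_seen) → (GRASP, led_on)
try low_battery: (ALIGN, low_battery) → (CHARGE, brake)
try grasp_fail: (ALIGN, grasp_fail) → (CHARGE, beep)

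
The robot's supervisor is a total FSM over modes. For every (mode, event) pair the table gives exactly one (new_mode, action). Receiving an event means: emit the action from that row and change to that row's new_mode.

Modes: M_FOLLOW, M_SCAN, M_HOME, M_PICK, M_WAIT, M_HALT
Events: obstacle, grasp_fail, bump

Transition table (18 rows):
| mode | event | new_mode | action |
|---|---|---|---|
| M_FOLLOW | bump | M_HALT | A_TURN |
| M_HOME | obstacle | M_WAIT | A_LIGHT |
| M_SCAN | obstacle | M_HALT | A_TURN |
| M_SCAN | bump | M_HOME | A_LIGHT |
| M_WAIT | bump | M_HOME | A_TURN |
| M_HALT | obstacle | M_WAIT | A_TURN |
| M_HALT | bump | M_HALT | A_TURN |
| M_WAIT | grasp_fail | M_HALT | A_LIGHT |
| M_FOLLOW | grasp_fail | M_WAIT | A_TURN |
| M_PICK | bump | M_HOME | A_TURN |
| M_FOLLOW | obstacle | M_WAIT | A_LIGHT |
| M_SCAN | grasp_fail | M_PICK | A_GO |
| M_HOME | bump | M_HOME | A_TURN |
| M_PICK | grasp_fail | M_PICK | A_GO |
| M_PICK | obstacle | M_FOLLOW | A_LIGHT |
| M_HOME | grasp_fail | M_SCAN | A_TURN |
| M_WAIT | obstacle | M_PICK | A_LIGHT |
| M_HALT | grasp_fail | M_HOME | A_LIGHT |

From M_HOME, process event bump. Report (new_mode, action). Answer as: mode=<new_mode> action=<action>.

mode=M_HOME action=A_TURN

current mode = M_HOME; filter table to that mode:
  (M_HOME, obstacle) → (M_WAIT, A_LIGHT)
  (M_HOME, bump) → (M_HOME, A_TURN)  ← event matches
  (M_HOME, grasp_fail) → (M_SCAN, A_TURN)
event = bump selects (M_HOME, A_TURN)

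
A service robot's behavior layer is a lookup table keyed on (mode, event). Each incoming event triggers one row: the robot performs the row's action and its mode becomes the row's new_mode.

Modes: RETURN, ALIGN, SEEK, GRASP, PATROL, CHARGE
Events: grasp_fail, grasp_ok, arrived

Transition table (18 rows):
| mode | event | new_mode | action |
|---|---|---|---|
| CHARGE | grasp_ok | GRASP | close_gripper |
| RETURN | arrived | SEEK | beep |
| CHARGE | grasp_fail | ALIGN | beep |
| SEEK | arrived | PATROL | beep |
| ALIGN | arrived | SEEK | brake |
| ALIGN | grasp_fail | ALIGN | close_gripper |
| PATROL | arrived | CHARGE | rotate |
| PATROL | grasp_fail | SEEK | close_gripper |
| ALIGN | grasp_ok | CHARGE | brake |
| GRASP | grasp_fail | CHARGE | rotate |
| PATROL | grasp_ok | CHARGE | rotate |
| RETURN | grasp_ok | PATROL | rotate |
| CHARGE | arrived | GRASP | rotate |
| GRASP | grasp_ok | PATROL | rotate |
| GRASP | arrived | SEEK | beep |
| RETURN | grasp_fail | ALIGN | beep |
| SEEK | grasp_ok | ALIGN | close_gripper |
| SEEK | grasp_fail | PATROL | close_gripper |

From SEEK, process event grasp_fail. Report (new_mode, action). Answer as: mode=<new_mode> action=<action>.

mode=PATROL action=close_gripper

current mode = SEEK; filter table to that mode:
  (SEEK, arrived) → (PATROL, beep)
  (SEEK, grasp_ok) → (ALIGN, close_gripper)
  (SEEK, grasp_fail) → (PATROL, close_gripper)  ← event matches
event = grasp_fail selects (PATROL, close_gripper)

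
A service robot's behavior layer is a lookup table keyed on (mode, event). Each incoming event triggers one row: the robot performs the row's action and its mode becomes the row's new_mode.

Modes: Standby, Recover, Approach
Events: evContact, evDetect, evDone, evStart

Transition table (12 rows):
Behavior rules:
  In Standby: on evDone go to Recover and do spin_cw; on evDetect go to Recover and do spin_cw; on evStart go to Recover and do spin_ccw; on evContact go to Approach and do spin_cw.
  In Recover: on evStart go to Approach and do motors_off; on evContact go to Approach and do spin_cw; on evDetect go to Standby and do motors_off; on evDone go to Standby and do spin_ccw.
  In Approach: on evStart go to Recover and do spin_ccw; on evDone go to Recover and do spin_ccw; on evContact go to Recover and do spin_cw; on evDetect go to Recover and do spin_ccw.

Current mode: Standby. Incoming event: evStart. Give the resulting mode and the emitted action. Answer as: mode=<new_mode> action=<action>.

current mode = Standby; filter table to that mode:
  (Standby, evDone) → (Recover, spin_cw)
  (Standby, evDetect) → (Recover, spin_cw)
  (Standby, evStart) → (Recover, spin_ccw)  ← event matches
  (Standby, evContact) → (Approach, spin_cw)
event = evStart selects (Recover, spin_ccw)

mode=Recover action=spin_ccw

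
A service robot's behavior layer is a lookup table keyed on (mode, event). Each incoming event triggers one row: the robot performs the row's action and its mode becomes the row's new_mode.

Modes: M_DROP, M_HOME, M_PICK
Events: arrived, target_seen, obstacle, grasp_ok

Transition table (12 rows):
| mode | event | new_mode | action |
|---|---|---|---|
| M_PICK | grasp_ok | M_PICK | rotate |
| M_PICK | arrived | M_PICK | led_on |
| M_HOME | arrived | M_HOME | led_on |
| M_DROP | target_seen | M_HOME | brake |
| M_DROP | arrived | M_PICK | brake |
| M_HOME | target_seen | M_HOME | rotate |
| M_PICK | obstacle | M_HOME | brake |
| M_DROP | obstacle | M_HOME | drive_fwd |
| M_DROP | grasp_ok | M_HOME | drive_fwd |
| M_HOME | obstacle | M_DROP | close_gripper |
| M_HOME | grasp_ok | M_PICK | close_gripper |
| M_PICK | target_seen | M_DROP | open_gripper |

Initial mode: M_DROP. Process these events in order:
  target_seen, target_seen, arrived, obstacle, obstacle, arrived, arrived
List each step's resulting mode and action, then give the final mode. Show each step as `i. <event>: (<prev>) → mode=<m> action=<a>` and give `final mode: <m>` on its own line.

final mode: M_HOME

1. target_seen: (M_DROP) → mode=M_HOME action=brake
2. target_seen: (M_HOME) → mode=M_HOME action=rotate
3. arrived: (M_HOME) → mode=M_HOME action=led_on
4. obstacle: (M_HOME) → mode=M_DROP action=close_gripper
5. obstacle: (M_DROP) → mode=M_HOME action=drive_fwd
6. arrived: (M_HOME) → mode=M_HOME action=led_on
7. arrived: (M_HOME) → mode=M_HOME action=led_on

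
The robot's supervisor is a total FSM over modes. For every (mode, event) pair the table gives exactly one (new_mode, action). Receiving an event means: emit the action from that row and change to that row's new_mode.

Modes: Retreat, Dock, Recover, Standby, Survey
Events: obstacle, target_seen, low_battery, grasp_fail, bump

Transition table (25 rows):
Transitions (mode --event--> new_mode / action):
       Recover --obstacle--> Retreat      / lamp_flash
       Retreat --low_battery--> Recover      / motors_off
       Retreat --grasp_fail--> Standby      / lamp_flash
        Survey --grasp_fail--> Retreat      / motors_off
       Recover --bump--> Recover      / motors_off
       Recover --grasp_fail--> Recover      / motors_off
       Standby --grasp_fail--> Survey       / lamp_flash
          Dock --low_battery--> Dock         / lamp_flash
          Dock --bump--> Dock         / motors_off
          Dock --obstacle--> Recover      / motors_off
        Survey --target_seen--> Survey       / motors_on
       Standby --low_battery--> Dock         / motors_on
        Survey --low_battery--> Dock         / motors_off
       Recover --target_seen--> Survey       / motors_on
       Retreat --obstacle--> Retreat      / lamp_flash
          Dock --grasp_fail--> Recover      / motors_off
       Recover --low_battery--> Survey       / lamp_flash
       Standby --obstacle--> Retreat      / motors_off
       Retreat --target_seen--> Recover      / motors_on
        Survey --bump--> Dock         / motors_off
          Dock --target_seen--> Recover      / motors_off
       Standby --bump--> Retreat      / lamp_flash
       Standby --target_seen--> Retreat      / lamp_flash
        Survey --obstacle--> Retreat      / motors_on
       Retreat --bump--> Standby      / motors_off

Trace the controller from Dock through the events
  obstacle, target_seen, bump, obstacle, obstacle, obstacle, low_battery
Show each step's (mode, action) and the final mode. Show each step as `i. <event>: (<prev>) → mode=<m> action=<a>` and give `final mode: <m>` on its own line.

1. obstacle: (Dock) → mode=Recover action=motors_off
2. target_seen: (Recover) → mode=Survey action=motors_on
3. bump: (Survey) → mode=Dock action=motors_off
4. obstacle: (Dock) → mode=Recover action=motors_off
5. obstacle: (Recover) → mode=Retreat action=lamp_flash
6. obstacle: (Retreat) → mode=Retreat action=lamp_flash
7. low_battery: (Retreat) → mode=Recover action=motors_off

final mode: Recover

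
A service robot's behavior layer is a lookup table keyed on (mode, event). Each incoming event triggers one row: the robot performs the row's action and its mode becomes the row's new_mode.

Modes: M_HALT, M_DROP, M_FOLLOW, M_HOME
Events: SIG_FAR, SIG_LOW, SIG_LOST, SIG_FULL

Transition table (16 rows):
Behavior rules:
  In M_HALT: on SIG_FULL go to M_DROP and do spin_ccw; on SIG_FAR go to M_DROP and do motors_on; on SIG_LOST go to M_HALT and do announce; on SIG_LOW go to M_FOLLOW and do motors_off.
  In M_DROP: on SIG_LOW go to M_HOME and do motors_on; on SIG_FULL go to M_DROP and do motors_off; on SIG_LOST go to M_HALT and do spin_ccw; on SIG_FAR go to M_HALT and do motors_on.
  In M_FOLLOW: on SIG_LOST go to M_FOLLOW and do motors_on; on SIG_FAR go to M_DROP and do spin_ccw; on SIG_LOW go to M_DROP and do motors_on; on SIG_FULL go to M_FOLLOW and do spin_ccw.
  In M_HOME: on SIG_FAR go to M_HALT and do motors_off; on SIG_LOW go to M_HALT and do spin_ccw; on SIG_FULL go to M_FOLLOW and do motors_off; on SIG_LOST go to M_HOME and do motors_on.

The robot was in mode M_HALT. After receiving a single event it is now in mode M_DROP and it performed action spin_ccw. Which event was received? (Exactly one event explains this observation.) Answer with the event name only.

try SIG_FAR: (M_HALT, SIG_FAR) → (M_DROP, motors_on)
try SIG_LOW: (M_HALT, SIG_LOW) → (M_FOLLOW, motors_off)
try SIG_LOST: (M_HALT, SIG_LOST) → (M_HALT, announce)
try SIG_FULL: (M_HALT, SIG_FULL) → (M_DROP, spin_ccw)  ← matches

SIG_FULL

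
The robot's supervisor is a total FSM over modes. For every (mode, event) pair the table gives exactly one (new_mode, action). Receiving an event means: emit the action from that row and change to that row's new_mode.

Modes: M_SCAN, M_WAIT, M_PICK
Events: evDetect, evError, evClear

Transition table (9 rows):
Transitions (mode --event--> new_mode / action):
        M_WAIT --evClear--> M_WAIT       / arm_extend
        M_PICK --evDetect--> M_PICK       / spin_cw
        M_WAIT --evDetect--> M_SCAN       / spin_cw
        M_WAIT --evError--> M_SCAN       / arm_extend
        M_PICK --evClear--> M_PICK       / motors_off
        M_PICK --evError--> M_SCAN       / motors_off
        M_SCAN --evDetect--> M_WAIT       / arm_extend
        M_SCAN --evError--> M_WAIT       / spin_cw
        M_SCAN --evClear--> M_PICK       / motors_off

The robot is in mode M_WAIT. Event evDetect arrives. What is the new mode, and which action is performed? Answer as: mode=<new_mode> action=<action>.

mode=M_SCAN action=spin_cw

current mode = M_WAIT; filter table to that mode:
  (M_WAIT, evClear) → (M_WAIT, arm_extend)
  (M_WAIT, evDetect) → (M_SCAN, spin_cw)  ← event matches
  (M_WAIT, evError) → (M_SCAN, arm_extend)
event = evDetect selects (M_SCAN, spin_cw)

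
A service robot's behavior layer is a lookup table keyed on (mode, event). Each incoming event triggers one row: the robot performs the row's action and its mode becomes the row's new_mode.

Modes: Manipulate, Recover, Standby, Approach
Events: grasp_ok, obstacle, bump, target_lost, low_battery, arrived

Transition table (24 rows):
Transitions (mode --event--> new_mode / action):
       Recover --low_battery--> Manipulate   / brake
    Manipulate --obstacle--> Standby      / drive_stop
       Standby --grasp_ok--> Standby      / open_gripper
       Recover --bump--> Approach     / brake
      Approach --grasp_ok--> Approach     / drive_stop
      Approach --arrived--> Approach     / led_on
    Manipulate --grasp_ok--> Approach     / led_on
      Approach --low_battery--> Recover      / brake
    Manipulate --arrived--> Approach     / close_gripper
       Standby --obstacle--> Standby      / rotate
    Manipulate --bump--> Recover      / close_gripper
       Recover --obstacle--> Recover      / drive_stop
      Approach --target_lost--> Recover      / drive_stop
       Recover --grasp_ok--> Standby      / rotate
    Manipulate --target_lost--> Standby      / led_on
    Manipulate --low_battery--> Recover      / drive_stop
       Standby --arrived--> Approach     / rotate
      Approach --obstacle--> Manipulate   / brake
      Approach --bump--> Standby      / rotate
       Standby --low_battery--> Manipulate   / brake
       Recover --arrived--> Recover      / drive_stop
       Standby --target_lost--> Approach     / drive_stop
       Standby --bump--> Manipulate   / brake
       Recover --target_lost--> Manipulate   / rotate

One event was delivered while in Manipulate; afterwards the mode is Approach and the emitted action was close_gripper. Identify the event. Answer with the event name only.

arrived

try grasp_ok: (Manipulate, grasp_ok) → (Approach, led_on)
try obstacle: (Manipulate, obstacle) → (Standby, drive_stop)
try bump: (Manipulate, bump) → (Recover, close_gripper)
try target_lost: (Manipulate, target_lost) → (Standby, led_on)
try low_battery: (Manipulate, low_battery) → (Recover, drive_stop)
try arrived: (Manipulate, arrived) → (Approach, close_gripper)  ← matches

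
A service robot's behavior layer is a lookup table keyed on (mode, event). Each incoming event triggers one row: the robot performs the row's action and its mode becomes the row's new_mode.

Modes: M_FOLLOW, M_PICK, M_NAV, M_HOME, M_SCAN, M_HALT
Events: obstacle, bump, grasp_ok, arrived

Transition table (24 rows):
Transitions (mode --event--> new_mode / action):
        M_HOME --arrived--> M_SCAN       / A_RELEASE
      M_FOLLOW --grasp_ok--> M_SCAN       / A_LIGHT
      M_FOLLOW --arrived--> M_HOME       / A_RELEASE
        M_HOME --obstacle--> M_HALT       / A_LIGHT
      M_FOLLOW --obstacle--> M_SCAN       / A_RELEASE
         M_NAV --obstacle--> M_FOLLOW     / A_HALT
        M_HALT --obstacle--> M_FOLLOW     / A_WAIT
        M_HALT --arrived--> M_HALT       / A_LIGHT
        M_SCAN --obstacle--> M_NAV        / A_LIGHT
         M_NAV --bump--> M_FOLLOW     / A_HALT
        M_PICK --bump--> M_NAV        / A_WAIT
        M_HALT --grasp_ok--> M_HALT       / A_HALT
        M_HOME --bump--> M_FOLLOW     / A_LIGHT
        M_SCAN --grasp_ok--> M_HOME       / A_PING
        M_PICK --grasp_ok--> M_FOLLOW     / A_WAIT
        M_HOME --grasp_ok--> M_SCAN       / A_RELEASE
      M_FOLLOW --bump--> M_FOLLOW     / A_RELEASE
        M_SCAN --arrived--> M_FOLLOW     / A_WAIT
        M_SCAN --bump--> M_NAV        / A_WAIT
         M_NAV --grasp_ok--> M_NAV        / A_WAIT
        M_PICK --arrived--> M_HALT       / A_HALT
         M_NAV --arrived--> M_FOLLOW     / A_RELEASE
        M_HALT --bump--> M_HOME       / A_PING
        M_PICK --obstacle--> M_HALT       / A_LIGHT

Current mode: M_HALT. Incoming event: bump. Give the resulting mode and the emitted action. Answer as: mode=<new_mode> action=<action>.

mode=M_HOME action=A_PING

current mode = M_HALT; filter table to that mode:
  (M_HALT, obstacle) → (M_FOLLOW, A_WAIT)
  (M_HALT, arrived) → (M_HALT, A_LIGHT)
  (M_HALT, grasp_ok) → (M_HALT, A_HALT)
  (M_HALT, bump) → (M_HOME, A_PING)  ← event matches
event = bump selects (M_HOME, A_PING)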